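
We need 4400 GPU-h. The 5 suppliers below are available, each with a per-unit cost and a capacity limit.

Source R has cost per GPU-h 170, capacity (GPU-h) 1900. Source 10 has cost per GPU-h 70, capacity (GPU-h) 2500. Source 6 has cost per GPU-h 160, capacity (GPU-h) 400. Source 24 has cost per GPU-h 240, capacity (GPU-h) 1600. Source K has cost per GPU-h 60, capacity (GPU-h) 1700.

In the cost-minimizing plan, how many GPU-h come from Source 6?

Cheapest first:
Take 1700 from Source K at 60 ; need 2700 more.
Take 2500 from Source 10 at 70 ; need 200 more.
Take 200 from Source 6 at 160 to finish.
Source R, Source 24: unused.

200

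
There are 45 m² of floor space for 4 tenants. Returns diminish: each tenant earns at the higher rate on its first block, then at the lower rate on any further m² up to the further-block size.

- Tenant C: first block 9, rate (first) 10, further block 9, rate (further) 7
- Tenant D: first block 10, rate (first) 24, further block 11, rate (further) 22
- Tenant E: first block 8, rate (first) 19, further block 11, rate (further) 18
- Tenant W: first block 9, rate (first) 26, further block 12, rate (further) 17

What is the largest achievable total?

Order all 8 blocks by rate: Tenant W/tier1 26 > Tenant D/tier1 24 > Tenant D/tier2 22 > Tenant E/tier1 19 > Tenant E/tier2 18 > Tenant W/tier2 17 > Tenant C/tier1 10 > Tenant C/tier2 7.
Fill Tenant W tier1 block (9 at 26) → 36 left.
Fill Tenant D tier1 block (10 at 24) → 26 left.
Tenant D tier2 at 22: fill all 11 → 15 left.
Tenant E tier1 at 19: fill all 8 → 7 left.
Tenant E/tier2: +7 of 11 at 18; pool empty.
Total = 26×9 + 24×10 + 22×11 + 19×8 + 18×7 = 994.

994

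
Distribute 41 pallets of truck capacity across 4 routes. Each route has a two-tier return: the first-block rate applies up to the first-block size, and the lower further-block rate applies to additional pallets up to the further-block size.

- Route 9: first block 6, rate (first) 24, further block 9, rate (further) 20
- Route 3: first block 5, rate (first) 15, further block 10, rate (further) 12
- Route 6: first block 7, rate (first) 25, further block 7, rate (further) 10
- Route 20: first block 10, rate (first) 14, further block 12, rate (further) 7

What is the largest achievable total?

762

Rank every tier by rate: Route 6/T1 25 > Route 9/T1 24 > Route 9/T2 20 > Route 3/T1 15 > Route 20/T1 14 > Route 3/T2 12 > Route 6/T2 10 > Route 20/T2 7.
Fill Route 6 T1 block (7 at 25) ; 34 left.
Fill Route 9 T1 block (6 at 24) ; 28 left.
Route 9 T2 at 20: fill all 9 ; 19 left.
Route 3 T1 at 15: fill all 5 ; 14 left.
Fill Route 20 T1 block (10 at 14) ; 4 left.
Route 3 T2 at 12: only 4 left, fill 4.
Total = 25×7 + 24×6 + 20×9 + 15×5 + 14×10 + 12×4 = 762.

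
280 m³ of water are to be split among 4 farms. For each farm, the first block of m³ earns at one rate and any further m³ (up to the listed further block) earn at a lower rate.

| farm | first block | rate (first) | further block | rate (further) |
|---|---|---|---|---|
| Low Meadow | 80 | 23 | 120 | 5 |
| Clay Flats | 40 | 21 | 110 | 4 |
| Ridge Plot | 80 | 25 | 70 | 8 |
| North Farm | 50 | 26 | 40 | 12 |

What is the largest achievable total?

6340

Treat each block as its own option and order by rate: North Farm/first 26 > Ridge Plot/first 25 > Low Meadow/first 23 > Clay Flats/first 21 > North Farm/second 12 > Ridge Plot/second 8 > Low Meadow/second 5 > Clay Flats/second 4.
Fill North Farm first block (50 at 26) → 230 left.
Fill Ridge Plot first block (80 at 25) → 150 left.
Low Meadow/first (23): +80 → 70 left.
Fill Clay Flats first block (40 at 21) → 30 left.
North Farm/second: +30 of 40 at 12; pool empty.
Total = 26×50 + 25×80 + 23×80 + 21×40 + 12×30 = 6340.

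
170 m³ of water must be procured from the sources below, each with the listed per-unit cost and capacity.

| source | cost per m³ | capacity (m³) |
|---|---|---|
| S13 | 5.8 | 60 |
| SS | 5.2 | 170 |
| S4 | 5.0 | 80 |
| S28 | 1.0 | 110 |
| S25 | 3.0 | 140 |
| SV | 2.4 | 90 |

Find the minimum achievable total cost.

254

Cheapest first:
S28 (1.0): use full 110 ; 60 m³ to go.
SV at 2.4: take 60 of its 90 ; requirement met.
S25, S4, SS, S13: unused.
Cost = 110×1.0 + 60×2.4 = 254.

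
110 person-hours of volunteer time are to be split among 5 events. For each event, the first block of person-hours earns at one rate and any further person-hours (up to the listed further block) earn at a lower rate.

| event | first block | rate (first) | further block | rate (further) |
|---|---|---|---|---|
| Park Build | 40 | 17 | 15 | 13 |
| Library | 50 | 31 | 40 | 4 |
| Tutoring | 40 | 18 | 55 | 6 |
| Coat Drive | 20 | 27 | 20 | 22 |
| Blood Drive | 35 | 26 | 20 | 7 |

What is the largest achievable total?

3110

Order all 10 blocks by rate: Library/first 31 > Coat Drive/first 27 > Blood Drive/first 26 > Coat Drive/second 22 > Tutoring/first 18 > Park Build/first 17 > Park Build/second 13 > Blood Drive/second 7 > Tutoring/second 6 > Library/second 4.
Fill Library first block (50 at 31) ; 60 left.
Coat Drive first at 27: fill all 20 ; 40 left.
Blood Drive first at 26: fill all 35 ; 5 left.
5 remain; put them into Coat Drive second at 22.
Total = 31×50 + 27×20 + 26×35 + 22×5 = 3110.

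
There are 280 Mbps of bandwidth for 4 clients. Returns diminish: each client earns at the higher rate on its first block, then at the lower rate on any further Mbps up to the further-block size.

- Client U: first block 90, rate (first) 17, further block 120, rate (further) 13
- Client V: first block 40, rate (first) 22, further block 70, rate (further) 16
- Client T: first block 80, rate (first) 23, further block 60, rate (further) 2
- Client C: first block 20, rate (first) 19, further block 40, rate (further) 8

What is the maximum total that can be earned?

Order all 8 blocks by rate: Client T/tier1 23 > Client V/tier1 22 > Client C/tier1 19 > Client U/tier1 17 > Client V/tier2 16 > Client U/tier2 13 > Client C/tier2 8 > Client T/tier2 2.
Fill Client T tier1 block (80 at 23) → 200 left.
Client V/tier1 (22): +40 → 160 left.
Client C/tier1 (19): +20 → 140 left.
Client U/tier1 (17): +90 → 50 left.
50 remain; put them into Client V tier2 at 16.
Total = 23×80 + 22×40 + 19×20 + 17×90 + 16×50 = 5430.

5430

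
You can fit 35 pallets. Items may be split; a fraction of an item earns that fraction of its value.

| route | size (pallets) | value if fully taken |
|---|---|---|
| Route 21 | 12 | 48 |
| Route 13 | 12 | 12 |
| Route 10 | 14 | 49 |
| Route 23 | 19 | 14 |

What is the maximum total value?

106

Rank by value-to-size ratio: Route 21 48/12≈4, Route 10 49/14≈3.5, Route 13 12/12≈1, Route 23 14/19≈0.737.
Take all of Route 21 (12 pallets, value 48) — 23 pallets left.
Take all of Route 10 (14 pallets, value 49) — 9 pallets left.
Fill the last 9 pallets with part of Route 13: 9/12 of it earns 9.
Total value = 106.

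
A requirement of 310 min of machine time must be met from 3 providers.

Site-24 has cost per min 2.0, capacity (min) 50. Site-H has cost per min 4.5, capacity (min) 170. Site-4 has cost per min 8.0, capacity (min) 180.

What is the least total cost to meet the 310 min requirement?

Use providers in increasing cost order.
Take 50 from Site-24 at 2.0 — need 260 more.
Site-H (4.5): use full 170 — 90 min to go.
Site-4 (8.0): take the remaining 90 — done.
Cost = 50×2.0 + 170×4.5 + 90×8.0 = 1585.

1585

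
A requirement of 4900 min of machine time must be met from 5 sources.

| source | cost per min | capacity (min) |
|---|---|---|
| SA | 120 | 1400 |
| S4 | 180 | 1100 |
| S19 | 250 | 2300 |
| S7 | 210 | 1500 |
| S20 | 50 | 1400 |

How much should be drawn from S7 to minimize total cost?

1000

Fill from the cheapest source first.
S20 (50): use full 1400 → 3500 min to go.
SA at 120: take all 1400 min → 2100 still needed.
S4 (180): use full 1100 → 1000 min to go.
S7 at 210: take 1000 of its 1500 → requirement met.
S19: unused.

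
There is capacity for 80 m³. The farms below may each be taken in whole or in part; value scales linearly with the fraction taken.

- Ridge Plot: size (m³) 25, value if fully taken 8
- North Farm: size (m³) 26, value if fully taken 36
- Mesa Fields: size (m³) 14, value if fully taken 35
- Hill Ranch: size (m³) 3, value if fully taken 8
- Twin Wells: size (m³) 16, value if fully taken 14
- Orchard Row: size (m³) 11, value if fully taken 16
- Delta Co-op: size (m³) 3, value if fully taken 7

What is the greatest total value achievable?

Best value per unit of size first: Hill Ranch 8/3≈2.67, Mesa Fields 35/14≈2.5, Delta Co-op 7/3≈2.33, Orchard Row 16/11≈1.45, North Farm 36/26≈1.38, Twin Wells 14/16≈0.875, Ridge Plot 8/25≈0.32.
Take all of Hill Ranch (3 m³, value 8) — 77 m³ left.
All 14 m³ of Mesa Fields fit (value 35) — 63 remain.
All 3 m³ of Delta Co-op fit (value 7) — 60 remain.
Take all of Orchard Row (11 m³, value 16) — 49 m³ left.
Take all of North Farm (26 m³, value 36) — 23 m³ left.
Take all of Twin Wells (16 m³, value 14) — 7 m³ left.
7 m³ left: a 7/25 share of Ridge Plot gives 8×7/25 = 2.24.
Total value = 118.24.

118.24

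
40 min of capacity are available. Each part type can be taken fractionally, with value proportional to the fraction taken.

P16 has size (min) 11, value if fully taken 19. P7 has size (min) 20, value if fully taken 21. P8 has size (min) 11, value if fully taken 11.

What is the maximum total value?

49

Best value per unit of size first: P16 19/11≈1.73, P7 21/20≈1.05, P8 11/11≈1.
All 11 min of P16 fit (value 19) ; 29 remain.
Take all of P7 (20 min, value 21) ; 9 min left.
Only 9 min remain; take 9/11 of P8 for value 11×9/11 = 9.
Total value = 49.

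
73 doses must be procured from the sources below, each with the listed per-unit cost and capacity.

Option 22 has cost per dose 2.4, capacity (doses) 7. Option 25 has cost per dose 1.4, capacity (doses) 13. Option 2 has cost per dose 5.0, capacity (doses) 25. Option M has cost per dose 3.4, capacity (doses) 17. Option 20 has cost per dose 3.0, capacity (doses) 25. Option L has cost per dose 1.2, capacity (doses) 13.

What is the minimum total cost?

176.6

Use sources in increasing cost order.
Option L (1.2): use full 13 ; 60 doses to go.
Option 25 at 1.4: take all 13 doses ; 47 still needed.
Option 22 (2.4): use full 7 ; 40 doses to go.
Option 20 at 3.0: take all 25 doses ; 15 still needed.
Option M (3.4): take the remaining 15 ; done.
Option 2: unused.
Cost = 13×1.2 + 13×1.4 + 7×2.4 + 25×3.0 + 15×3.4 = 176.6.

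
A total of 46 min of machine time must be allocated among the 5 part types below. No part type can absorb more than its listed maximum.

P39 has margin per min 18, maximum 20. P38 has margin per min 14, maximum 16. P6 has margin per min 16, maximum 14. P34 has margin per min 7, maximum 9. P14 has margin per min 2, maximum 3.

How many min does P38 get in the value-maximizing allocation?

12

Rank by margin per min: P39 18 > P6 16 > P38 14 > P34 7 > P14 2.
Give P39 20 to hit its cap of 20 — 26 left.
P6 takes 14 to reach its cap of 14 — 12 left.
Only 12 left; P38 takes them to reach 12.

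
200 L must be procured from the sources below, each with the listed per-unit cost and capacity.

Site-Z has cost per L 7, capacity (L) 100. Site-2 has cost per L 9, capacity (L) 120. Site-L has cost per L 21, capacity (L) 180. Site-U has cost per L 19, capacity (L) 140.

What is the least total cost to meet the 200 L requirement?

Use sources in increasing cost order.
Site-Z (7): use full 100 ; 100 L to go.
Site-2 at 9: take 100 of its 120 ; requirement met.
Site-U, Site-L: unused.
Cost = 100×7 + 100×9 = 1600.

1600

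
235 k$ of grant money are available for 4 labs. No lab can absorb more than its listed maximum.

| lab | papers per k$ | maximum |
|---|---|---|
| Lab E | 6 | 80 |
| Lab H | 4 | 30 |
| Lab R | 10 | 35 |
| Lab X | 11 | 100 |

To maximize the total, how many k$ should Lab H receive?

Rank by papers per k$: Lab X 11 > Lab R 10 > Lab E 6 > Lab H 4.
Lab X: +100 to 100 (cap) — 135 left.
Give Lab R 35 to hit its cap of 35 — 100 left.
Lab E takes 80 to reach its cap of 80 — 20 left.
Lab H: +20 (room for 30) → 20. Pool exhausted.

20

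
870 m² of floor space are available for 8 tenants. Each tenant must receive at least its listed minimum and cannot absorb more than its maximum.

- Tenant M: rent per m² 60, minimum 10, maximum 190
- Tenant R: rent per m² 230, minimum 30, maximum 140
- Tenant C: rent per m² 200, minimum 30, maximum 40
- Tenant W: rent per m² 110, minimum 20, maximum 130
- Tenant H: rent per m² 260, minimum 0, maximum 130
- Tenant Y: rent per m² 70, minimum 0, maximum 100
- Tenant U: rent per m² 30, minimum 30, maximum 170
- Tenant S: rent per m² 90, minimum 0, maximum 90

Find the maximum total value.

116300

Meeting every minimum uses 10+30+30+20+0+0+30+0 = 120 m², leaving 750.
Rank by rent per m²: Tenant H 260 > Tenant R 230 > Tenant C 200 > Tenant W 110 > Tenant S 90 > Tenant Y 70 > Tenant M 60 > Tenant U 30.
Tenant H: +130 to 130 (cap) → 620 left.
Give Tenant R 110 more to hit its cap of 140 → 510 left.
Give Tenant C 10 more to hit its cap of 40 → 500 left.
Tenant W takes 110 more to reach its cap of 130 → 390 left.
Give Tenant S 90 more to hit its cap of 90 → 300 left.
Give Tenant Y 100 more to hit its cap of 100 → 200 left.
Tenant M takes 180 more to reach its cap of 190 → 20 left.
Tenant U has room for 140 more but only 20 remain, so it gets 50.
Total = 60×190 + 230×140 + 200×40 + 110×130 + 260×130 + 70×100 + 30×50 + 90×90 = 116300.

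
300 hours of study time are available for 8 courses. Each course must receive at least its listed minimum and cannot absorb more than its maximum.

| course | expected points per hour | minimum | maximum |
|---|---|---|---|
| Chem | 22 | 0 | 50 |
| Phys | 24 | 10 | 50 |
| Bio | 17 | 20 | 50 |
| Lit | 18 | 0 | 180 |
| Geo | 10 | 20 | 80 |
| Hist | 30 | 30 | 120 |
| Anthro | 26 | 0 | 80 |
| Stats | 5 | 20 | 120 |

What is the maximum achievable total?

7280

Meeting every minimum uses 0+10+20+0+20+30+0+20 = 100 hours, leaving 200.
Order the courses by expected points per hour: Hist 30 > Anthro 26 > Phys 24 > Chem 22 > Lit 18 > Bio 17 > Geo 10 > Stats 5.
Give Hist 90 more to hit its cap of 120 → 110 left.
Anthro: +80 to 80 (cap) → 30 left.
Phys has room for 40 more but only 30 remain, so it gets 40.
Total = 24×40 + 17×20 + 10×20 + 30×120 + 26×80 + 5×20 = 7280.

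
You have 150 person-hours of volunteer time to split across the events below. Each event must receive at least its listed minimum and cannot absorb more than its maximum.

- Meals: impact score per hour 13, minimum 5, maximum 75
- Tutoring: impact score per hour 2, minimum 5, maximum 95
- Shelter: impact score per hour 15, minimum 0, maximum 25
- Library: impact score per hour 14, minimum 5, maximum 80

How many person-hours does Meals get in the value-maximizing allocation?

Meeting every minimum uses 5+5+0+5 = 15 person-hours, leaving 135.
Highest impact score per hour first: Shelter 15 > Library 14 > Meals 13 > Tutoring 2.
Give Shelter 25 more to hit its cap of 25 — 110 left.
Give Library 75 more to hit its cap of 80 — 35 left.
Meals: +35 (room for 70) → 40. Pool exhausted.

40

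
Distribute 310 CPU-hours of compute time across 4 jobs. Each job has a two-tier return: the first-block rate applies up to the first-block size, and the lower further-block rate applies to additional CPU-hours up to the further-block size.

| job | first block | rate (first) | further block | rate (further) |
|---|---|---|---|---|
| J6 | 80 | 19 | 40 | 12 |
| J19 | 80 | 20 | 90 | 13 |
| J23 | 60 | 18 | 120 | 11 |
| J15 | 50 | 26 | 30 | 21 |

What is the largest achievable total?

6260

Treat each block as its own option and order by rate: J15/T1 26 > J15/T2 21 > J19/T1 20 > J6/T1 19 > J23/T1 18 > J19/T2 13 > J6/T2 12 > J23/T2 11.
J15/T1 (26): +50 → 260 left.
J15 T2 at 21: fill all 30 → 230 left.
J19/T1 (20): +80 → 150 left.
J6/T1 (19): +80 → 70 left.
J23 T1 at 18: fill all 60 → 10 left.
J19/T2: +10 of 90 at 13; pool empty.
Total = 26×50 + 21×30 + 20×80 + 19×80 + 18×60 + 13×10 = 6260.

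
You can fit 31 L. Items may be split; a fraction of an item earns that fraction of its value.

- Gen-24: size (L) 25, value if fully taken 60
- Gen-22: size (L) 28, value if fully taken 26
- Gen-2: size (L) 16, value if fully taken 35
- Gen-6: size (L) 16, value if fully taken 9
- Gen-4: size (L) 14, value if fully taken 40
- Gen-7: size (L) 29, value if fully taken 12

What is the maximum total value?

Sort by value density: Gen-4 40/14≈2.86, Gen-24 60/25≈2.4, Gen-2 35/16≈2.19, Gen-22 26/28≈0.929, Gen-6 9/16≈0.562, Gen-7 12/29≈0.414.
Take all of Gen-4 (14 L, value 40) — 17 L left.
17 L left: a 17/25 share of Gen-24 gives 60×17/25 = 40.8.
Total value = 80.8.

80.8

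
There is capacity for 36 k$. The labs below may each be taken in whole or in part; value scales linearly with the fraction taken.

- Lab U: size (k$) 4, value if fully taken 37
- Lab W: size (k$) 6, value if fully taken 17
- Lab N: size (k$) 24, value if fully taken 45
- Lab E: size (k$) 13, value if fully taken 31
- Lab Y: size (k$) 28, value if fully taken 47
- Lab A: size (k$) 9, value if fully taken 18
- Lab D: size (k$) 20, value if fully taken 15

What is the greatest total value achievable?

Rank by value-to-size ratio: Lab U 37/4≈9.25, Lab W 17/6≈2.83, Lab E 31/13≈2.38, Lab A 18/9≈2, Lab N 45/24≈1.88, Lab Y 47/28≈1.68, Lab D 15/20≈0.75.
All 4 k$ of Lab U fit (value 37) — 32 remain.
All 6 k$ of Lab W fit (value 17) — 26 remain.
Lab E: take in full, 13 k$ for value 31 — 13 left.
Take all of Lab A (9 k$, value 18) — 4 k$ left.
Only 4 k$ remain; take 4/24 of Lab N for value 45×4/24 = 7.5.
Total value = 110.5.

110.5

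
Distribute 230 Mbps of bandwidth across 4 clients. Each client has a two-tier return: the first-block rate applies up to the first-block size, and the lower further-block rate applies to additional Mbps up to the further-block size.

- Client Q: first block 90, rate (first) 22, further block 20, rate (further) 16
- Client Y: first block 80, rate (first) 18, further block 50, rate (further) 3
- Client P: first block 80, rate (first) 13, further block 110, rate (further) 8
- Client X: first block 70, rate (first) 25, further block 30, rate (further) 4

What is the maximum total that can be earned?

4990

Rank every tier by rate: Client X/T1 25 > Client Q/T1 22 > Client Y/T1 18 > Client Q/T2 16 > Client P/T1 13 > Client P/T2 8 > Client X/T2 4 > Client Y/T2 3.
Client X/T1 (25): +70 ; 160 left.
Client Q/T1 (22): +90 ; 70 left.
70 remain; put them into Client Y T1 at 18.
Total = 25×70 + 22×90 + 18×70 = 4990.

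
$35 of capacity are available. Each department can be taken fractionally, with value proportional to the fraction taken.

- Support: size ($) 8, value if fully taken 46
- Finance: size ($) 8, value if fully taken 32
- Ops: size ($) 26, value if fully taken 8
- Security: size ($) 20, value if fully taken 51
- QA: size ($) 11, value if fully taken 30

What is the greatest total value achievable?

Best value per unit of size first: Support 46/8≈5.75, Finance 32/8≈4, QA 30/11≈2.73, Security 51/20≈2.55, Ops 8/26≈0.308.
Take all of Support (8 $, value 46) — 27 $ left.
All 8 $ of Finance fit (value 32) — 19 remain.
QA: take in full, 11 $ for value 30 — 8 left.
Fill the last 8 $ with part of Security: 8/20 of it earns 20.4.
Total value = 128.4.

128.4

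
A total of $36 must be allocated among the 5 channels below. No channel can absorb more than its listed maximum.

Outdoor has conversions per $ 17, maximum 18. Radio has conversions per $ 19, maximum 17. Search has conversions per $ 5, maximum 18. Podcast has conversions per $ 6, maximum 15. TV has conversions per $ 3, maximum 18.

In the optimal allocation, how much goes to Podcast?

Highest conversions per $ first: Radio 19 > Outdoor 17 > Podcast 6 > Search 5 > TV 3.
Give Radio 17 to hit its cap of 17 ; 19 left.
Outdoor takes 18 to reach its cap of 18 ; 1 left.
Podcast has room for 15 but only 1 remain, so it gets 1.

1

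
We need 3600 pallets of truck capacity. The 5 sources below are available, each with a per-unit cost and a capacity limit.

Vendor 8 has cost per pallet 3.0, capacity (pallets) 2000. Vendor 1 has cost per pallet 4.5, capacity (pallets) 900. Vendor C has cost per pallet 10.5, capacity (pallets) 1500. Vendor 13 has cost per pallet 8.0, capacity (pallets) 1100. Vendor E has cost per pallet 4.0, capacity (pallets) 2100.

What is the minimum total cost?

Use sources in increasing cost order.
Vendor 8 (3.0): use full 2000 ; 1600 pallets to go.
Vendor E (4.0): take the remaining 1600 ; done.
Vendor 1, Vendor 13, Vendor C: unused.
Cost = 2000×3.0 + 1600×4.0 = 12400.

12400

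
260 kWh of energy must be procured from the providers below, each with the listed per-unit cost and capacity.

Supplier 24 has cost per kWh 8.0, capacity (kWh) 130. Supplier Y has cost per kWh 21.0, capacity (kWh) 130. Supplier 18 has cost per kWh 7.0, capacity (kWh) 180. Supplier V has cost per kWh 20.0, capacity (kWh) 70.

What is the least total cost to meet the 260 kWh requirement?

Cheapest first:
Take 180 from Supplier 18 at 7.0 — need 80 more.
Supplier 24 (8.0): take the remaining 80 — done.
Supplier V, Supplier Y: unused.
Cost = 180×7.0 + 80×8.0 = 1900.

1900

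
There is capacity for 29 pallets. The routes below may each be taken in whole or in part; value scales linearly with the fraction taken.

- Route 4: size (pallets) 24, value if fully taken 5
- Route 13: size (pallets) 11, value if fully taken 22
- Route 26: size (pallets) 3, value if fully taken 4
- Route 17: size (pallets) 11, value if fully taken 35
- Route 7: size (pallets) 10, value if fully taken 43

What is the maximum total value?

94

Best value per unit of size first: Route 7 43/10≈4.3, Route 17 35/11≈3.18, Route 13 22/11≈2, Route 26 4/3≈1.33, Route 4 5/24≈0.208.
All 10 pallets of Route 7 fit (value 43) ; 19 remain.
Take all of Route 17 (11 pallets, value 35) ; 8 pallets left.
Only 8 pallets remain; take 8/11 of Route 13 for value 22×8/11 = 16.
Total value = 94.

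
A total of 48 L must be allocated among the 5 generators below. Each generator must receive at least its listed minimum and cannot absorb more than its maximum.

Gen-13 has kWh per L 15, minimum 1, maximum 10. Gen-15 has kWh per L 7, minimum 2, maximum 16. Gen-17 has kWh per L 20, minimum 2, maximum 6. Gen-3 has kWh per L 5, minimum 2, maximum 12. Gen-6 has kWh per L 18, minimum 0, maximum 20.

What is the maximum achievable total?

Meeting every minimum uses 1+2+2+2+0 = 7 L, leaving 41.
Highest kWh per L first: Gen-17 20 > Gen-6 18 > Gen-13 15 > Gen-15 7 > Gen-3 5.
Give Gen-17 4 more to hit its cap of 6 → 37 left.
Gen-6: +20 to 20 (cap) → 17 left.
Give Gen-13 9 more to hit its cap of 10 → 8 left.
Only 8 left; Gen-15 takes them to reach 10.
Total = 15×10 + 7×10 + 20×6 + 5×2 + 18×20 = 710.

710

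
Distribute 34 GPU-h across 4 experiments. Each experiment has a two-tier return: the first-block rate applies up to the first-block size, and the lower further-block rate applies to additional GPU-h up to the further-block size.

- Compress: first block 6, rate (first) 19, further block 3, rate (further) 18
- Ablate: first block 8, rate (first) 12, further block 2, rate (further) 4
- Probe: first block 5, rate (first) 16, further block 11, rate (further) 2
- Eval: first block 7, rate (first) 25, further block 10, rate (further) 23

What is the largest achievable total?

689

Order all 8 blocks by rate: Eval/tier1 25 > Eval/tier2 23 > Compress/tier1 19 > Compress/tier2 18 > Probe/tier1 16 > Ablate/tier1 12 > Ablate/tier2 4 > Probe/tier2 2.
Fill Eval tier1 block (7 at 25) ; 27 left.
Fill Eval tier2 block (10 at 23) ; 17 left.
Fill Compress tier1 block (6 at 19) ; 11 left.
Compress tier2 at 18: fill all 3 ; 8 left.
Fill Probe tier1 block (5 at 16) ; 3 left.
Ablate tier1 at 12: only 3 left, fill 3.
Total = 25×7 + 23×10 + 19×6 + 18×3 + 16×5 + 12×3 = 689.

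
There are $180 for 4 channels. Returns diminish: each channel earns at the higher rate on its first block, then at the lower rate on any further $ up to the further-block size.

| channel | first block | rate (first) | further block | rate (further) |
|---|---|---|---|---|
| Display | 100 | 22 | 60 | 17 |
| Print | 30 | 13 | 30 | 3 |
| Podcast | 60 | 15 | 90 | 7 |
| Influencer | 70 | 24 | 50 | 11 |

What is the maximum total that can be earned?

4050

Order all 8 blocks by rate: Influencer/tier1 24 > Display/tier1 22 > Display/tier2 17 > Podcast/tier1 15 > Print/tier1 13 > Influencer/tier2 11 > Podcast/tier2 7 > Print/tier2 3.
Influencer tier1 at 24: fill all 70 ; 110 left.
Display tier1 at 22: fill all 100 ; 10 left.
10 remain; put them into Display tier2 at 17.
Total = 24×70 + 22×100 + 17×10 = 4050.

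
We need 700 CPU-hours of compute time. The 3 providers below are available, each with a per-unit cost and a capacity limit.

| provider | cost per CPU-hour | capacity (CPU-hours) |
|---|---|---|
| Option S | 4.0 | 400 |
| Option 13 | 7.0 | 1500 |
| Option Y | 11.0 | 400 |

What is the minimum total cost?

Use providers in increasing cost order.
Option S (4.0): use full 400 — 300 CPU-hours to go.
Option 13 at 7.0: take 300 of its 1500 — requirement met.
Option Y: unused.
Cost = 400×4.0 + 300×7.0 = 3700.

3700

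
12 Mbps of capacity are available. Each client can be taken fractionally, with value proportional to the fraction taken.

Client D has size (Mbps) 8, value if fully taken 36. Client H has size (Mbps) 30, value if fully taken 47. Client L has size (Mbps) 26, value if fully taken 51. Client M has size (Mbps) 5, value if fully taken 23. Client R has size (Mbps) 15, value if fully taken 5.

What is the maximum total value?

54.5

Sort by value density: Client M 23/5≈4.6, Client D 36/8≈4.5, Client L 51/26≈1.96, Client H 47/30≈1.57, Client R 5/15≈0.333.
Client M: take in full, 5 Mbps for value 23 → 7 left.
Fill the last 7 Mbps with part of Client D: 7/8 of it earns 31.5.
Total value = 54.5.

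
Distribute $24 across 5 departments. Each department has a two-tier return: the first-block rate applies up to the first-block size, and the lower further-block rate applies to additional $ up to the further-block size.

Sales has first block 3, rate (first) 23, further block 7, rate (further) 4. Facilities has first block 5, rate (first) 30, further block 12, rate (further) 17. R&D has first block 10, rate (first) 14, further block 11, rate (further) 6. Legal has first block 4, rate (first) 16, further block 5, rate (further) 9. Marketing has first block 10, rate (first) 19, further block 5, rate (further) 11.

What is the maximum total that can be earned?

Treat each block as its own option and order by rate: Facilities/first 30 > Sales/first 23 > Marketing/first 19 > Facilities/second 17 > Legal/first 16 > R&D/first 14 > Marketing/second 11 > Legal/second 9 > R&D/second 6 > Sales/second 4.
Fill Facilities first block (5 at 30) — 19 left.
Sales/first (23): +3 — 16 left.
Fill Marketing first block (10 at 19) — 6 left.
Facilities/second: +6 of 12 at 17; pool empty.
Total = 30×5 + 23×3 + 19×10 + 17×6 = 511.

511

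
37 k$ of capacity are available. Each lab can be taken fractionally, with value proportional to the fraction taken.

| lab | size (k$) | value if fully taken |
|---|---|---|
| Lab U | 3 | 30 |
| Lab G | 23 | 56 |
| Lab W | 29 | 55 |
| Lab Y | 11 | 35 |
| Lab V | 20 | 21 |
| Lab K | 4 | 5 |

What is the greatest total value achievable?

121

Sort by value density: Lab U 30/3≈10, Lab Y 35/11≈3.18, Lab G 56/23≈2.43, Lab W 55/29≈1.9, Lab K 5/4≈1.25, Lab V 21/20≈1.05.
All 3 k$ of Lab U fit (value 30) — 34 remain.
All 11 k$ of Lab Y fit (value 35) — 23 remain.
Lab G: take in full, 23 k$ for value 56 — 0 left.
Total value = 121.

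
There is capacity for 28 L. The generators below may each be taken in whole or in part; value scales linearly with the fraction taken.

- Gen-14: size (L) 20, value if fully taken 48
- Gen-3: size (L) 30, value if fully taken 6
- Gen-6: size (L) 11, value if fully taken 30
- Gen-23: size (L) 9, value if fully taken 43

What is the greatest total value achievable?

Sort by value density: Gen-23 43/9≈4.78, Gen-6 30/11≈2.73, Gen-14 48/20≈2.4, Gen-3 6/30≈0.2.
All 9 L of Gen-23 fit (value 43) → 19 remain.
Take all of Gen-6 (11 L, value 30) → 8 L left.
8 L left: a 8/20 share of Gen-14 gives 48×8/20 = 19.2.
Total value = 92.2.

92.2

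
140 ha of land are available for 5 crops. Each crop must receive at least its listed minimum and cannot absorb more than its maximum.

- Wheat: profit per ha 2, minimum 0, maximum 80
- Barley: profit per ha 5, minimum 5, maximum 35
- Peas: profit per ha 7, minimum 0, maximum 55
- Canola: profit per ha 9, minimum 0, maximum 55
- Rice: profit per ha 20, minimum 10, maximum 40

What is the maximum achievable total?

1600

Meeting every minimum uses 0+5+0+0+10 = 15 ha, leaving 125.
Rank by profit per ha: Rice 20 > Canola 9 > Peas 7 > Barley 5 > Wheat 2.
Give Rice 30 more to hit its cap of 40 — 95 left.
Canola: +55 to 55 (cap) — 40 left.
Only 40 left; Peas takes them to reach 40.
Total = 5×5 + 7×40 + 9×55 + 20×40 = 1600.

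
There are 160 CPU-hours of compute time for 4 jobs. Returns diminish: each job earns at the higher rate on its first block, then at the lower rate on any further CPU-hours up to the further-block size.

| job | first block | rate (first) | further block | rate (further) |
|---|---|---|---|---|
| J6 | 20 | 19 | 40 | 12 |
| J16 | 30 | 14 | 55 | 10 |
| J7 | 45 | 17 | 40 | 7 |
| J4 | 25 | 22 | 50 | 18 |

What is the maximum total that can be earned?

Treat each block as its own option and order by rate: J4/T1 22 > J6/T1 19 > J4/T2 18 > J7/T1 17 > J16/T1 14 > J6/T2 12 > J16/T2 10 > J7/T2 7.
J4 T1 at 22: fill all 25 ; 135 left.
J6 T1 at 19: fill all 20 ; 115 left.
J4/T2 (18): +50 ; 65 left.
J7/T1 (17): +45 ; 20 left.
J16 T1 at 14: only 20 left, fill 20.
Total = 22×25 + 19×20 + 18×50 + 17×45 + 14×20 = 2875.

2875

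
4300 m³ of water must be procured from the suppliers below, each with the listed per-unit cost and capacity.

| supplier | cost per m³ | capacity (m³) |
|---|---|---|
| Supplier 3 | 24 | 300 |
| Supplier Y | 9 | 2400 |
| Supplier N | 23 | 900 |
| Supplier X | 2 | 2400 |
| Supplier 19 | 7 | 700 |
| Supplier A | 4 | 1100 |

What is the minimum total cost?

15000

Fill from the cheapest supplier first.
Supplier X (2): use full 2400 — 1900 m³ to go.
Take 1100 from Supplier A at 4 — need 800 more.
Supplier 19 at 7: take all 700 m³ — 100 still needed.
Supplier Y at 9: take 100 of its 2400 — requirement met.
Supplier N, Supplier 3: unused.
Cost = 2400×2 + 1100×4 + 700×7 + 100×9 = 15000.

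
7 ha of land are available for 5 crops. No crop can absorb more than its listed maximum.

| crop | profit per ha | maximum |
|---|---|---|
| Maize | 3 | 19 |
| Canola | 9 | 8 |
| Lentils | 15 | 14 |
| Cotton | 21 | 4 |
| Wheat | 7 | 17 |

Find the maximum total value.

129

Rank by profit per ha: Cotton 21 > Lentils 15 > Canola 9 > Wheat 7 > Maize 3.
Give Cotton 4 to hit its cap of 4 → 3 left.
Lentils: +3 (room for 14) → 3. Pool exhausted.
Total = 15×3 + 21×4 = 129.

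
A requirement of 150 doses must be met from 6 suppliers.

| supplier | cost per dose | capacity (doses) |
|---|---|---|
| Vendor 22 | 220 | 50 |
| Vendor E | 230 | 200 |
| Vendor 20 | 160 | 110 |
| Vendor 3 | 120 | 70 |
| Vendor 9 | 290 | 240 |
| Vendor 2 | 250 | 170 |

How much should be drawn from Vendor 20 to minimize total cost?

80

Fill from the cheapest supplier first.
Vendor 3 (120): use full 70 — 80 doses to go.
Take 80 from Vendor 20 at 160 to finish.
Vendor 22, Vendor E, Vendor 2, Vendor 9: unused.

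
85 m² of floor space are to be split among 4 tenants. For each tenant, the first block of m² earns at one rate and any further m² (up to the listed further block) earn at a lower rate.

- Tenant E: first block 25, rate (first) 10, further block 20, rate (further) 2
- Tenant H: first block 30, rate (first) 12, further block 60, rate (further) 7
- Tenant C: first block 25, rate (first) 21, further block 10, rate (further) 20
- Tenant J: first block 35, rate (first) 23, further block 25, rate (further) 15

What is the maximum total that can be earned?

1755

Treat each block as its own option and order by rate: Tenant J/T1 23 > Tenant C/T1 21 > Tenant C/T2 20 > Tenant J/T2 15 > Tenant H/T1 12 > Tenant E/T1 10 > Tenant H/T2 7 > Tenant E/T2 2.
Tenant J T1 at 23: fill all 35 ; 50 left.
Tenant C/T1 (21): +25 ; 25 left.
Fill Tenant C T2 block (10 at 20) ; 15 left.
Tenant J/T2: +15 of 25 at 15; pool empty.
Total = 23×35 + 21×25 + 20×10 + 15×15 = 1755.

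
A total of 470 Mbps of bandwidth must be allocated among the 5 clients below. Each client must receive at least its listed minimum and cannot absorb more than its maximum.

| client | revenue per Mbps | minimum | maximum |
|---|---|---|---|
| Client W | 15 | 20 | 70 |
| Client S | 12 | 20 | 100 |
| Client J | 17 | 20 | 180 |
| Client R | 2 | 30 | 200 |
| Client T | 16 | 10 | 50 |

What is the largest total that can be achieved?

Meeting every minimum uses 20+20+20+30+10 = 100 Mbps, leaving 370.
Order the clients by revenue per Mbps: Client J 17 > Client T 16 > Client W 15 > Client S 12 > Client R 2.
Client J takes 160 more to reach its cap of 180 → 210 left.
Client T: +40 to 50 (cap) → 170 left.
Client W: +50 to 70 (cap) → 120 left.
Client S takes 80 more to reach its cap of 100 → 40 left.
Client R has room for 170 more but only 40 remain, so it gets 70.
Total = 15×70 + 12×100 + 17×180 + 2×70 + 16×50 = 6250.

6250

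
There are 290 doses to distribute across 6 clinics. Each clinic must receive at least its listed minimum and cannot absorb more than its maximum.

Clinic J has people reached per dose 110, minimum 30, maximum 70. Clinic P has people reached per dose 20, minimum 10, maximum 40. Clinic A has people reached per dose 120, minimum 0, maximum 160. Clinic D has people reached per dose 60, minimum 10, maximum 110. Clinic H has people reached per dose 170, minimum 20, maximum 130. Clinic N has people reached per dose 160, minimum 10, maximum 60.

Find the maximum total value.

41800

Meeting every minimum uses 30+10+0+10+20+10 = 80 doses, leaving 210.
Order the clinics by people reached per dose: Clinic H 170 > Clinic N 160 > Clinic A 120 > Clinic J 110 > Clinic D 60 > Clinic P 20.
Clinic H: +110 to 130 (cap) — 100 left.
Clinic N takes 50 more to reach its cap of 60 — 50 left.
Only 50 left; Clinic A takes them to reach 50.
Total = 110×30 + 20×10 + 120×50 + 60×10 + 170×130 + 160×60 = 41800.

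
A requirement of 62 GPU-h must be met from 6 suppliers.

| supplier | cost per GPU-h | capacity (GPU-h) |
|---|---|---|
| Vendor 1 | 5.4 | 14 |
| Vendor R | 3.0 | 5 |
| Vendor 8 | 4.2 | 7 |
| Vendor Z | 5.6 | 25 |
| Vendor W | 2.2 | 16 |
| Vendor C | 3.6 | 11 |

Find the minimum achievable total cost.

Use suppliers in increasing cost order.
Take 16 from Vendor W at 2.2 — need 46 more.
Take 5 from Vendor R at 3.0 — need 41 more.
Take 11 from Vendor C at 3.6 — need 30 more.
Vendor 8 (4.2): use full 7 — 23 GPU-h to go.
Vendor 1 (5.4): use full 14 — 9 GPU-h to go.
Vendor Z at 5.6: take 9 of its 25 — requirement met.
Cost = 16×2.2 + 5×3.0 + 11×3.6 + 7×4.2 + 14×5.4 + 9×5.6 = 245.2.

245.2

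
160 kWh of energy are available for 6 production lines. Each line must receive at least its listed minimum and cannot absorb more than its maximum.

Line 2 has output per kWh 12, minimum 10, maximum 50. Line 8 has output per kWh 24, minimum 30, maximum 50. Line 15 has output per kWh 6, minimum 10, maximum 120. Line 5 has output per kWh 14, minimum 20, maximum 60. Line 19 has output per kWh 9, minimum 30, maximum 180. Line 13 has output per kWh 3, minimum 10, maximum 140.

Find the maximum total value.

Meeting every minimum uses 10+30+10+20+30+10 = 110 kWh, leaving 50.
Highest output per kWh first: Line 8 24 > Line 5 14 > Line 2 12 > Line 19 9 > Line 15 6 > Line 13 3.
Line 8: +20 to 50 (cap) ; 30 left.
Line 5: +30 (room for 40) → 50. Pool exhausted.
Total = 12×10 + 24×50 + 6×10 + 14×50 + 9×30 + 3×10 = 2380.

2380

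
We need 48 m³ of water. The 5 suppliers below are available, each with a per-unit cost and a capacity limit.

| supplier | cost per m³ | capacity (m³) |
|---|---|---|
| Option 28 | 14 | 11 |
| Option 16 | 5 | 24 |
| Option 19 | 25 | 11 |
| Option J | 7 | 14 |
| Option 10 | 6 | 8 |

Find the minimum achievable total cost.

Use suppliers in increasing cost order.
Option 16 at 5: take all 24 m³ — 24 still needed.
Option 10 (6): use full 8 — 16 m³ to go.
Option J (7): use full 14 — 2 m³ to go.
Take 2 from Option 28 at 14 to finish.
Option 19: unused.
Cost = 24×5 + 8×6 + 14×7 + 2×14 = 294.

294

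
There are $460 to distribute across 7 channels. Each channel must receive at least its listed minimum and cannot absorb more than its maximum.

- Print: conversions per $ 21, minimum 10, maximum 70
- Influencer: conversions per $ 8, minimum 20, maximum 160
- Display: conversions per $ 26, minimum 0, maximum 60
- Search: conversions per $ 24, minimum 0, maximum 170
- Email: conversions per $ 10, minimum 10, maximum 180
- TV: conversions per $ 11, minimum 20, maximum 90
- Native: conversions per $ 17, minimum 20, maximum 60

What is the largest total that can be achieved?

Meeting every minimum uses 10+20+0+0+10+20+20 = 80 $, leaving 380.
Order the channels by conversions per $: Display 26 > Search 24 > Print 21 > Native 17 > TV 11 > Email 10 > Influencer 8.
Give Display 60 more to hit its cap of 60 → 320 left.
Search: +170 to 170 (cap) → 150 left.
Give Print 60 more to hit its cap of 70 → 90 left.
Native takes 40 more to reach its cap of 60 → 50 left.
TV has room for 70 more but only 50 remain, so it gets 70.
Total = 21×70 + 8×20 + 26×60 + 24×170 + 10×10 + 11×70 + 17×60 = 9160.

9160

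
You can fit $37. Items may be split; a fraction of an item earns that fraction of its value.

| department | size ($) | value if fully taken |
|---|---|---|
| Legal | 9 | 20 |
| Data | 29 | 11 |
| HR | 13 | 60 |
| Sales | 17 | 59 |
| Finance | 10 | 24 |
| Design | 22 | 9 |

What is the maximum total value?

135.8

Rank by value-to-size ratio: HR 60/13≈4.62, Sales 59/17≈3.47, Finance 24/10≈2.4, Legal 20/9≈2.22, Design 9/22≈0.409, Data 11/29≈0.379.
Take all of HR (13 $, value 60) ; 24 $ left.
All 17 $ of Sales fit (value 59) ; 7 remain.
7 $ left: a 7/10 share of Finance gives 24×7/10 = 16.8.
Total value = 135.8.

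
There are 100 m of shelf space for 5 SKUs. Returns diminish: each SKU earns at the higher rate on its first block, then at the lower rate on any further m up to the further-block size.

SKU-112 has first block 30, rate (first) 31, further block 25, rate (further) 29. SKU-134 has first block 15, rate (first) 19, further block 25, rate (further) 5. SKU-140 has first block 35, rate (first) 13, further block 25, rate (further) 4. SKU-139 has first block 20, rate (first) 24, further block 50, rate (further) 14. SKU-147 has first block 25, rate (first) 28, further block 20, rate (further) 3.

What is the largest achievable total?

Order all 10 blocks by rate: SKU-112/first 31 > SKU-112/second 29 > SKU-147/first 28 > SKU-139/first 24 > SKU-134/first 19 > SKU-139/second 14 > SKU-140/first 13 > SKU-134/second 5 > SKU-140/second 4 > SKU-147/second 3.
SKU-112/first (31): +30 → 70 left.
SKU-112/second (29): +25 → 45 left.
SKU-147/first (28): +25 → 20 left.
SKU-139/first (24): +20 → 0 left.
Total = 31×30 + 29×25 + 28×25 + 24×20 = 2835.

2835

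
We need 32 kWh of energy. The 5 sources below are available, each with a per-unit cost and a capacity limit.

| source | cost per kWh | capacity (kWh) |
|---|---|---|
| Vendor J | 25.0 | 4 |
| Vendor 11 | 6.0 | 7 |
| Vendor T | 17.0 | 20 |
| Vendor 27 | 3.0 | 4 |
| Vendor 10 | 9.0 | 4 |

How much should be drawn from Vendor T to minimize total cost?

17

Cheapest first:
Take 4 from Vendor 27 at 3.0 ; need 28 more.
Take 7 from Vendor 11 at 6.0 ; need 21 more.
Vendor 10 (9.0): use full 4 ; 17 kWh to go.
Vendor T (17.0): take the remaining 17 ; done.
Vendor J: unused.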